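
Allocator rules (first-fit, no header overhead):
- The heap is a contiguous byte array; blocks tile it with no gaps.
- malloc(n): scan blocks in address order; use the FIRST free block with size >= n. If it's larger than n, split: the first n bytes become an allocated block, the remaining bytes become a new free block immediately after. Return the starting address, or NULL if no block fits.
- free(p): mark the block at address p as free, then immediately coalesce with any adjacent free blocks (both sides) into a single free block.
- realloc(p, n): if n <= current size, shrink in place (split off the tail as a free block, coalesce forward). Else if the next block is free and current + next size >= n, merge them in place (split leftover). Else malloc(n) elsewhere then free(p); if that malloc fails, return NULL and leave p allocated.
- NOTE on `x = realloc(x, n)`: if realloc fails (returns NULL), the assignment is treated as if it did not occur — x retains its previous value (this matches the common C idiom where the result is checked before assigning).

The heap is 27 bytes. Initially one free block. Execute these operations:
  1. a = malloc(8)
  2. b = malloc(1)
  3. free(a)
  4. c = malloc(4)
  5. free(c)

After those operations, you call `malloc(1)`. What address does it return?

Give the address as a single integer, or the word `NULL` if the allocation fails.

Answer: 0

Derivation:
Op 1: a = malloc(8) -> a = 0; heap: [0-7 ALLOC][8-26 FREE]
Op 2: b = malloc(1) -> b = 8; heap: [0-7 ALLOC][8-8 ALLOC][9-26 FREE]
Op 3: free(a) -> (freed a); heap: [0-7 FREE][8-8 ALLOC][9-26 FREE]
Op 4: c = malloc(4) -> c = 0; heap: [0-3 ALLOC][4-7 FREE][8-8 ALLOC][9-26 FREE]
Op 5: free(c) -> (freed c); heap: [0-7 FREE][8-8 ALLOC][9-26 FREE]
malloc(1): first-fit scan over [0-7 FREE][8-8 ALLOC][9-26 FREE] -> 0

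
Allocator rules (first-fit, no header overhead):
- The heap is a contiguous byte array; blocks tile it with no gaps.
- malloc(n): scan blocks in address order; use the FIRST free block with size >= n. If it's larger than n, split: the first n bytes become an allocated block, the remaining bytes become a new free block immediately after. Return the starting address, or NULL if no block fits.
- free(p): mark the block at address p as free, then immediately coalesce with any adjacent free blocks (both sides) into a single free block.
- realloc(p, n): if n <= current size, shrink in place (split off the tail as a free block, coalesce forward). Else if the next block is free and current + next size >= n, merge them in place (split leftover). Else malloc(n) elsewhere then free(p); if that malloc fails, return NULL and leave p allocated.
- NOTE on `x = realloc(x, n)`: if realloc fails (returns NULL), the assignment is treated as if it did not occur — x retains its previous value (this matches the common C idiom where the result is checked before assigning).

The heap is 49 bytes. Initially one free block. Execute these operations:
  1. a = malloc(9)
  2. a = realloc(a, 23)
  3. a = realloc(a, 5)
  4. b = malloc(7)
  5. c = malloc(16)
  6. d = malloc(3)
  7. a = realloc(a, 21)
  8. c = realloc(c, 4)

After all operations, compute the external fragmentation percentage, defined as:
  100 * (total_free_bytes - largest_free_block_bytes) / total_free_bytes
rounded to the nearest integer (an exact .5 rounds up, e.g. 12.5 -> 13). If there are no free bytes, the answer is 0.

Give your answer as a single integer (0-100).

Answer: 40

Derivation:
Op 1: a = malloc(9) -> a = 0; heap: [0-8 ALLOC][9-48 FREE]
Op 2: a = realloc(a, 23) -> a = 0; heap: [0-22 ALLOC][23-48 FREE]
Op 3: a = realloc(a, 5) -> a = 0; heap: [0-4 ALLOC][5-48 FREE]
Op 4: b = malloc(7) -> b = 5; heap: [0-4 ALLOC][5-11 ALLOC][12-48 FREE]
Op 5: c = malloc(16) -> c = 12; heap: [0-4 ALLOC][5-11 ALLOC][12-27 ALLOC][28-48 FREE]
Op 6: d = malloc(3) -> d = 28; heap: [0-4 ALLOC][5-11 ALLOC][12-27 ALLOC][28-30 ALLOC][31-48 FREE]
Op 7: a = realloc(a, 21) -> NULL (a unchanged); heap: [0-4 ALLOC][5-11 ALLOC][12-27 ALLOC][28-30 ALLOC][31-48 FREE]
Op 8: c = realloc(c, 4) -> c = 12; heap: [0-4 ALLOC][5-11 ALLOC][12-15 ALLOC][16-27 FREE][28-30 ALLOC][31-48 FREE]
Free blocks: [12 18] total_free=30 largest=18 -> 100*(30-18)/30 = 1200/30 = 40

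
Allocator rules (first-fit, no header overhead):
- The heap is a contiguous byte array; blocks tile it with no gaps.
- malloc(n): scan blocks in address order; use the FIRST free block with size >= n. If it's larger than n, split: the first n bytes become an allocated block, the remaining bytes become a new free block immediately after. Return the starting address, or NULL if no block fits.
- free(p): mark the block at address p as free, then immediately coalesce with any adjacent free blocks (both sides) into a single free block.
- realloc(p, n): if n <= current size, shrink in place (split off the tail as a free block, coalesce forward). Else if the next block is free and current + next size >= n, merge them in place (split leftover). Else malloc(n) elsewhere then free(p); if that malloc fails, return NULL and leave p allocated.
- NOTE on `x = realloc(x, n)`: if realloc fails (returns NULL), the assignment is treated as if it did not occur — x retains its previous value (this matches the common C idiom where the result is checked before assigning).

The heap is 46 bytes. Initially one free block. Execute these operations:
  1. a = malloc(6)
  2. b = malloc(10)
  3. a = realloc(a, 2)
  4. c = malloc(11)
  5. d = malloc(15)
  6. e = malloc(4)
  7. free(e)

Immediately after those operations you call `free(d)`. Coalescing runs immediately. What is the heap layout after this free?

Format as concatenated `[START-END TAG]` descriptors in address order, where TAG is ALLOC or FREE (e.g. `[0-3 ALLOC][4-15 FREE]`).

Answer: [0-1 ALLOC][2-5 FREE][6-15 ALLOC][16-26 ALLOC][27-45 FREE]

Derivation:
Op 1: a = malloc(6) -> a = 0; heap: [0-5 ALLOC][6-45 FREE]
Op 2: b = malloc(10) -> b = 6; heap: [0-5 ALLOC][6-15 ALLOC][16-45 FREE]
Op 3: a = realloc(a, 2) -> a = 0; heap: [0-1 ALLOC][2-5 FREE][6-15 ALLOC][16-45 FREE]
Op 4: c = malloc(11) -> c = 16; heap: [0-1 ALLOC][2-5 FREE][6-15 ALLOC][16-26 ALLOC][27-45 FREE]
Op 5: d = malloc(15) -> d = 27; heap: [0-1 ALLOC][2-5 FREE][6-15 ALLOC][16-26 ALLOC][27-41 ALLOC][42-45 FREE]
Op 6: e = malloc(4) -> e = 2; heap: [0-1 ALLOC][2-5 ALLOC][6-15 ALLOC][16-26 ALLOC][27-41 ALLOC][42-45 FREE]
Op 7: free(e) -> (freed e); heap: [0-1 ALLOC][2-5 FREE][6-15 ALLOC][16-26 ALLOC][27-41 ALLOC][42-45 FREE]
free(d): d = 27 -> block [27-41 ALLOC]; mark free, coalesce with adjacent free neighbors -> [0-1 ALLOC][2-5 FREE][6-15 ALLOC][16-26 ALLOC][27-45 FREE]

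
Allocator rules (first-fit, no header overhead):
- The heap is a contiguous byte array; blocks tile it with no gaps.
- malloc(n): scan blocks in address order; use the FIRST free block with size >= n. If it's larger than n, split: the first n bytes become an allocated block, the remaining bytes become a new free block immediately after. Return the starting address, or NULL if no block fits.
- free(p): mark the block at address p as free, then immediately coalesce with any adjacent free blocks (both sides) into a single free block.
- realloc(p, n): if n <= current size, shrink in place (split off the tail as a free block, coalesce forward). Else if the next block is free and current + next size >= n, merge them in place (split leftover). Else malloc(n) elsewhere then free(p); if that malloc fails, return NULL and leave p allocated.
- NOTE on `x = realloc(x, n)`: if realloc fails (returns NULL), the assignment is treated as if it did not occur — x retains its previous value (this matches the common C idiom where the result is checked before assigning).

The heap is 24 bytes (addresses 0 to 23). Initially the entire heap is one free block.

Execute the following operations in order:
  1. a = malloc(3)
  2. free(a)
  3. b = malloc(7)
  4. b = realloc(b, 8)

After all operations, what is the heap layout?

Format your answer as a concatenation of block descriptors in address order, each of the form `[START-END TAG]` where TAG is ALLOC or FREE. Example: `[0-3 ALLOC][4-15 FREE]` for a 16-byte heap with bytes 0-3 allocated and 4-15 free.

Answer: [0-7 ALLOC][8-23 FREE]

Derivation:
Op 1: a = malloc(3) -> a = 0; heap: [0-2 ALLOC][3-23 FREE]
Op 2: free(a) -> (freed a); heap: [0-23 FREE]
Op 3: b = malloc(7) -> b = 0; heap: [0-6 ALLOC][7-23 FREE]
Op 4: b = realloc(b, 8) -> b = 0; heap: [0-7 ALLOC][8-23 FREE]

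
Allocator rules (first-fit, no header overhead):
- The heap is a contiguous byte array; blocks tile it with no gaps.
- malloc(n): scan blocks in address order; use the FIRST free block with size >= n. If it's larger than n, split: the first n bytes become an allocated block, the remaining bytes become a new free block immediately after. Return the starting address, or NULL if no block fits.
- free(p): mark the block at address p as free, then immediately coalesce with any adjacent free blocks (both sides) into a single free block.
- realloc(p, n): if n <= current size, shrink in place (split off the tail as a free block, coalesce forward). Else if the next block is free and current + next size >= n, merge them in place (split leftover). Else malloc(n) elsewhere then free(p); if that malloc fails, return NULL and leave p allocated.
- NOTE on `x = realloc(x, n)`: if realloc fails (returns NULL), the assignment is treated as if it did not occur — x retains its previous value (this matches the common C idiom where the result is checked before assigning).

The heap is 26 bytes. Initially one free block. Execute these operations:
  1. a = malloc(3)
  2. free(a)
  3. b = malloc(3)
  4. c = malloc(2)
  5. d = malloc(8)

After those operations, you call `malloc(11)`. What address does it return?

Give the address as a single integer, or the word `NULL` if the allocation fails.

Answer: 13

Derivation:
Op 1: a = malloc(3) -> a = 0; heap: [0-2 ALLOC][3-25 FREE]
Op 2: free(a) -> (freed a); heap: [0-25 FREE]
Op 3: b = malloc(3) -> b = 0; heap: [0-2 ALLOC][3-25 FREE]
Op 4: c = malloc(2) -> c = 3; heap: [0-2 ALLOC][3-4 ALLOC][5-25 FREE]
Op 5: d = malloc(8) -> d = 5; heap: [0-2 ALLOC][3-4 ALLOC][5-12 ALLOC][13-25 FREE]
malloc(11): first-fit scan over [0-2 ALLOC][3-4 ALLOC][5-12 ALLOC][13-25 FREE] -> 13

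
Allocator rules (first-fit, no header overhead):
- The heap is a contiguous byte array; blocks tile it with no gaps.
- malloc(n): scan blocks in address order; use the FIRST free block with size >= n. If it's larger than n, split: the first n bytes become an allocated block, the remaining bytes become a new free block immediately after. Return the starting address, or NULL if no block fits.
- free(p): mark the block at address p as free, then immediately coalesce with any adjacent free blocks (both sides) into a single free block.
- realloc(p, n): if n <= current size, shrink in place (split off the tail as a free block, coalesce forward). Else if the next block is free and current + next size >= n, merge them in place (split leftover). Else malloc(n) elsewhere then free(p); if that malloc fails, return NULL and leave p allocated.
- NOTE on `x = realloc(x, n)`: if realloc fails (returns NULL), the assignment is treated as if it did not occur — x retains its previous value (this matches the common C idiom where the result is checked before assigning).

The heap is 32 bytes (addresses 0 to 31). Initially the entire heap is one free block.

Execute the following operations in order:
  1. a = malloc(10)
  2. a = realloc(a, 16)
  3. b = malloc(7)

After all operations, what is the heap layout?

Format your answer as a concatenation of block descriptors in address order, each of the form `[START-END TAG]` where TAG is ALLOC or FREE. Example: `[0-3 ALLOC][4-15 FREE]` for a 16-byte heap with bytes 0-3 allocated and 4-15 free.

Op 1: a = malloc(10) -> a = 0; heap: [0-9 ALLOC][10-31 FREE]
Op 2: a = realloc(a, 16) -> a = 0; heap: [0-15 ALLOC][16-31 FREE]
Op 3: b = malloc(7) -> b = 16; heap: [0-15 ALLOC][16-22 ALLOC][23-31 FREE]

Answer: [0-15 ALLOC][16-22 ALLOC][23-31 FREE]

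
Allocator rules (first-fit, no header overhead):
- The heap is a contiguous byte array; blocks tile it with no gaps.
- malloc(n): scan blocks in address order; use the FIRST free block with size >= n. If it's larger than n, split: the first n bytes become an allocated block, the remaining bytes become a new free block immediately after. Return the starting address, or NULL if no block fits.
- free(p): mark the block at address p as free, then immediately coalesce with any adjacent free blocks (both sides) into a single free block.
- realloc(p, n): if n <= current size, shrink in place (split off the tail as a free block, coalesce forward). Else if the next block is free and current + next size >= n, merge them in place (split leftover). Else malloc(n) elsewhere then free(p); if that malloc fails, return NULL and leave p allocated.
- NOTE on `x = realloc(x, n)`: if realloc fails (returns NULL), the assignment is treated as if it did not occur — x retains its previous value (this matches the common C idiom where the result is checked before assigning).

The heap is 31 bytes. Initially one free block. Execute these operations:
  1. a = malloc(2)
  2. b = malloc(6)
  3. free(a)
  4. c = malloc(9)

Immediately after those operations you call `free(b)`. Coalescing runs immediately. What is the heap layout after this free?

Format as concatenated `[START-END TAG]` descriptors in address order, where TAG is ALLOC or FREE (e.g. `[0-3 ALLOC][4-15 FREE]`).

Op 1: a = malloc(2) -> a = 0; heap: [0-1 ALLOC][2-30 FREE]
Op 2: b = malloc(6) -> b = 2; heap: [0-1 ALLOC][2-7 ALLOC][8-30 FREE]
Op 3: free(a) -> (freed a); heap: [0-1 FREE][2-7 ALLOC][8-30 FREE]
Op 4: c = malloc(9) -> c = 8; heap: [0-1 FREE][2-7 ALLOC][8-16 ALLOC][17-30 FREE]
free(b): b = 2 -> block [2-7 ALLOC]; mark free, coalesce with adjacent free neighbors -> [0-7 FREE][8-16 ALLOC][17-30 FREE]

Answer: [0-7 FREE][8-16 ALLOC][17-30 FREE]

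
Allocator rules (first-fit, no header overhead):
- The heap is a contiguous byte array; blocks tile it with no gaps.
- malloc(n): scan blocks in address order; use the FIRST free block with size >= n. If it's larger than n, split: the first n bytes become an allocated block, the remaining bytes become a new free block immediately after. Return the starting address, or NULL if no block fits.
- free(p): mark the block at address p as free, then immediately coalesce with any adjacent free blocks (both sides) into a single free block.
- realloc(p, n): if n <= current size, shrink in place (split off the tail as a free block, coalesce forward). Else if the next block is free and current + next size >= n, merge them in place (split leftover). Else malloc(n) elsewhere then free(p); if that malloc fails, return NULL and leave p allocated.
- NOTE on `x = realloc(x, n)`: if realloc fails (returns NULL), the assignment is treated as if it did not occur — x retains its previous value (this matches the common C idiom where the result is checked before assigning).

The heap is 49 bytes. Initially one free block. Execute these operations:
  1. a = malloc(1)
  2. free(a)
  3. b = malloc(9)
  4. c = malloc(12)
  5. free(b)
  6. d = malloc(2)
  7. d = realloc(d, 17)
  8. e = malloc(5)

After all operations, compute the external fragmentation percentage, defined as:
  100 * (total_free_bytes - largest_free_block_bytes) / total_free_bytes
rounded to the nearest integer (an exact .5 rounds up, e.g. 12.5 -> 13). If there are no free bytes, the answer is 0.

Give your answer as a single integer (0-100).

Answer: 27

Derivation:
Op 1: a = malloc(1) -> a = 0; heap: [0-0 ALLOC][1-48 FREE]
Op 2: free(a) -> (freed a); heap: [0-48 FREE]
Op 3: b = malloc(9) -> b = 0; heap: [0-8 ALLOC][9-48 FREE]
Op 4: c = malloc(12) -> c = 9; heap: [0-8 ALLOC][9-20 ALLOC][21-48 FREE]
Op 5: free(b) -> (freed b); heap: [0-8 FREE][9-20 ALLOC][21-48 FREE]
Op 6: d = malloc(2) -> d = 0; heap: [0-1 ALLOC][2-8 FREE][9-20 ALLOC][21-48 FREE]
Op 7: d = realloc(d, 17) -> d = 21; heap: [0-8 FREE][9-20 ALLOC][21-37 ALLOC][38-48 FREE]
Op 8: e = malloc(5) -> e = 0; heap: [0-4 ALLOC][5-8 FREE][9-20 ALLOC][21-37 ALLOC][38-48 FREE]
Free blocks: [4 11] total_free=15 largest=11 -> 100*(15-11)/15 = 400/15 ≈ 26.667 -> rounds to 27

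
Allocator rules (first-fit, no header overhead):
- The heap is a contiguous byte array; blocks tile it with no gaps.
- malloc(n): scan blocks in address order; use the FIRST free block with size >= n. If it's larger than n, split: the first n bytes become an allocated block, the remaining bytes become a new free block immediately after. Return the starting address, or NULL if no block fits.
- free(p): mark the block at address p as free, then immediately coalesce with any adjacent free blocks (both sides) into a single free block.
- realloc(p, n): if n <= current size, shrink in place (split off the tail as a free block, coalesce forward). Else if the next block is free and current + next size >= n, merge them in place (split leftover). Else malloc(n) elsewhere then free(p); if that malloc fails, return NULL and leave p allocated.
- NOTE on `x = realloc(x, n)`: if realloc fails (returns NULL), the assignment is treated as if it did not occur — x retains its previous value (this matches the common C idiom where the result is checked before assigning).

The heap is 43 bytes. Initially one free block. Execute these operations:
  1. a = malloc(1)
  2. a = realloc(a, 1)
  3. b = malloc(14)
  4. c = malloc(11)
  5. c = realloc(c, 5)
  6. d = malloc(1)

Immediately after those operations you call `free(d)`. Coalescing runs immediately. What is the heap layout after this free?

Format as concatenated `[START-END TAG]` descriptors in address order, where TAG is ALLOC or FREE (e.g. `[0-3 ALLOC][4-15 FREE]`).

Answer: [0-0 ALLOC][1-14 ALLOC][15-19 ALLOC][20-42 FREE]

Derivation:
Op 1: a = malloc(1) -> a = 0; heap: [0-0 ALLOC][1-42 FREE]
Op 2: a = realloc(a, 1) -> a = 0; heap: [0-0 ALLOC][1-42 FREE]
Op 3: b = malloc(14) -> b = 1; heap: [0-0 ALLOC][1-14 ALLOC][15-42 FREE]
Op 4: c = malloc(11) -> c = 15; heap: [0-0 ALLOC][1-14 ALLOC][15-25 ALLOC][26-42 FREE]
Op 5: c = realloc(c, 5) -> c = 15; heap: [0-0 ALLOC][1-14 ALLOC][15-19 ALLOC][20-42 FREE]
Op 6: d = malloc(1) -> d = 20; heap: [0-0 ALLOC][1-14 ALLOC][15-19 ALLOC][20-20 ALLOC][21-42 FREE]
free(d): d = 20 -> block [20-20 ALLOC]; mark free, coalesce with adjacent free neighbors -> [0-0 ALLOC][1-14 ALLOC][15-19 ALLOC][20-42 FREE]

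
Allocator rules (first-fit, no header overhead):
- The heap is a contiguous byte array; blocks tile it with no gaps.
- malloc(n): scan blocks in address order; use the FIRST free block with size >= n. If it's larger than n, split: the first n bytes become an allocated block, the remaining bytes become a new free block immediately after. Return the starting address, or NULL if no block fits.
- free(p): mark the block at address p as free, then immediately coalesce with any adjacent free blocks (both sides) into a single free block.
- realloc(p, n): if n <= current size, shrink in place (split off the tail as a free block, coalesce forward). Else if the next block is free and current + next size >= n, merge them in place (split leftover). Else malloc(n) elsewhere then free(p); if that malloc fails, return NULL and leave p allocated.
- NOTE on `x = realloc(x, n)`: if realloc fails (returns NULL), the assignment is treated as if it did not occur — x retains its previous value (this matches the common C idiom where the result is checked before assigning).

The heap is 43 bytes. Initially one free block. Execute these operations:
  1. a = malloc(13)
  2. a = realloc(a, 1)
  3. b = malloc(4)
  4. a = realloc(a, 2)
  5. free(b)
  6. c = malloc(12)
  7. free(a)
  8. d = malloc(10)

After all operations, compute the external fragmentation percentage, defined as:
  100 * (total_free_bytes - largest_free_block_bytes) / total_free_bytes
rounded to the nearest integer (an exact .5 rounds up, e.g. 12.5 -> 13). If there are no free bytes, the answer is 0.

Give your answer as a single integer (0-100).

Op 1: a = malloc(13) -> a = 0; heap: [0-12 ALLOC][13-42 FREE]
Op 2: a = realloc(a, 1) -> a = 0; heap: [0-0 ALLOC][1-42 FREE]
Op 3: b = malloc(4) -> b = 1; heap: [0-0 ALLOC][1-4 ALLOC][5-42 FREE]
Op 4: a = realloc(a, 2) -> a = 5; heap: [0-0 FREE][1-4 ALLOC][5-6 ALLOC][7-42 FREE]
Op 5: free(b) -> (freed b); heap: [0-4 FREE][5-6 ALLOC][7-42 FREE]
Op 6: c = malloc(12) -> c = 7; heap: [0-4 FREE][5-6 ALLOC][7-18 ALLOC][19-42 FREE]
Op 7: free(a) -> (freed a); heap: [0-6 FREE][7-18 ALLOC][19-42 FREE]
Op 8: d = malloc(10) -> d = 19; heap: [0-6 FREE][7-18 ALLOC][19-28 ALLOC][29-42 FREE]
Free blocks: [7 14] total_free=21 largest=14 -> 100*(21-14)/21 = 700/21 ≈ 33.333 -> rounds to 33

Answer: 33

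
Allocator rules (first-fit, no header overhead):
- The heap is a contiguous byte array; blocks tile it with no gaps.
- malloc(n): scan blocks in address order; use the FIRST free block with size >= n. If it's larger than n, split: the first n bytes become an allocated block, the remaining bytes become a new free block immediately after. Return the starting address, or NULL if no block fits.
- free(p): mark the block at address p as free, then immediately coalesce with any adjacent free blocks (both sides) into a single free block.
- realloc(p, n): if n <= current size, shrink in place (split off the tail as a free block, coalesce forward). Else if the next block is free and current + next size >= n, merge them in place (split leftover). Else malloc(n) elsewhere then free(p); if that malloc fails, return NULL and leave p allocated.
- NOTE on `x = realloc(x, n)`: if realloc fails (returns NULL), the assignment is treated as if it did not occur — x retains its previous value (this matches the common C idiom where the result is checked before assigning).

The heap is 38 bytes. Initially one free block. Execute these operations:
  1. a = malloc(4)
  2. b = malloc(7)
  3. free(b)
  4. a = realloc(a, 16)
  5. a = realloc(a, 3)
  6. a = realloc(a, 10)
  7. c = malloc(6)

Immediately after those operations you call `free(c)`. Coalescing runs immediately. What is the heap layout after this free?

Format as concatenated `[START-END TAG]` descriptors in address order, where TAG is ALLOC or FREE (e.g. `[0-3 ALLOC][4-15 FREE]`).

Op 1: a = malloc(4) -> a = 0; heap: [0-3 ALLOC][4-37 FREE]
Op 2: b = malloc(7) -> b = 4; heap: [0-3 ALLOC][4-10 ALLOC][11-37 FREE]
Op 3: free(b) -> (freed b); heap: [0-3 ALLOC][4-37 FREE]
Op 4: a = realloc(a, 16) -> a = 0; heap: [0-15 ALLOC][16-37 FREE]
Op 5: a = realloc(a, 3) -> a = 0; heap: [0-2 ALLOC][3-37 FREE]
Op 6: a = realloc(a, 10) -> a = 0; heap: [0-9 ALLOC][10-37 FREE]
Op 7: c = malloc(6) -> c = 10; heap: [0-9 ALLOC][10-15 ALLOC][16-37 FREE]
free(c): c = 10 -> block [10-15 ALLOC]; mark free, coalesce with adjacent free neighbors -> [0-9 ALLOC][10-37 FREE]

Answer: [0-9 ALLOC][10-37 FREE]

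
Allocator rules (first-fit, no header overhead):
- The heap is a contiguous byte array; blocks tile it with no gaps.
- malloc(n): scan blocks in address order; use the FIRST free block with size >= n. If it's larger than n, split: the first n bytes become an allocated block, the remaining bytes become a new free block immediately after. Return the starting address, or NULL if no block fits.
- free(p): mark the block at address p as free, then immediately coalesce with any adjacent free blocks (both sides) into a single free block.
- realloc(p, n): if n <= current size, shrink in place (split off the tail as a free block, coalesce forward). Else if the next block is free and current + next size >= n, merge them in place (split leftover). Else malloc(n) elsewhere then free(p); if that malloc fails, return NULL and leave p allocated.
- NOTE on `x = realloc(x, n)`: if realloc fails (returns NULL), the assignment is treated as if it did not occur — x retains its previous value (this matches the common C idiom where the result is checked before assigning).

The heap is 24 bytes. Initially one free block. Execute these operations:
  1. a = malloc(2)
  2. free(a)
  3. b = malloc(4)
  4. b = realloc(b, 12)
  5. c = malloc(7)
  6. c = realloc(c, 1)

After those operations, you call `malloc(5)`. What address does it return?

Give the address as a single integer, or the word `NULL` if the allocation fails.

Op 1: a = malloc(2) -> a = 0; heap: [0-1 ALLOC][2-23 FREE]
Op 2: free(a) -> (freed a); heap: [0-23 FREE]
Op 3: b = malloc(4) -> b = 0; heap: [0-3 ALLOC][4-23 FREE]
Op 4: b = realloc(b, 12) -> b = 0; heap: [0-11 ALLOC][12-23 FREE]
Op 5: c = malloc(7) -> c = 12; heap: [0-11 ALLOC][12-18 ALLOC][19-23 FREE]
Op 6: c = realloc(c, 1) -> c = 12; heap: [0-11 ALLOC][12-12 ALLOC][13-23 FREE]
malloc(5): first-fit scan over [0-11 ALLOC][12-12 ALLOC][13-23 FREE] -> 13

Answer: 13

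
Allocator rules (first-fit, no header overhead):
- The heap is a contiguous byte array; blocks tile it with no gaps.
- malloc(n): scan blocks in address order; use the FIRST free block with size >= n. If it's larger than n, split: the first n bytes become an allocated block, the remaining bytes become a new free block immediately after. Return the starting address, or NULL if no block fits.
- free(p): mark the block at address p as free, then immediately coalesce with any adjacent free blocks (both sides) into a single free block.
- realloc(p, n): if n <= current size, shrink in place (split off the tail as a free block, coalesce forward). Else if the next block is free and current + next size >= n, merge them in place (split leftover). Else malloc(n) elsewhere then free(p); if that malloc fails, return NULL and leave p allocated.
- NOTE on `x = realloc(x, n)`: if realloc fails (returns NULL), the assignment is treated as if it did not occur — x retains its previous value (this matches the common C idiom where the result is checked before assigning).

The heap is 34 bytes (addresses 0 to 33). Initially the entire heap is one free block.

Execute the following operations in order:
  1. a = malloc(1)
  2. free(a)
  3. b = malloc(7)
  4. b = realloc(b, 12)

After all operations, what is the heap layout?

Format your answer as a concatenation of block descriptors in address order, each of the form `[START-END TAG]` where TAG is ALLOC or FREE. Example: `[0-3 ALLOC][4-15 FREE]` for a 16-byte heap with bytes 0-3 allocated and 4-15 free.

Op 1: a = malloc(1) -> a = 0; heap: [0-0 ALLOC][1-33 FREE]
Op 2: free(a) -> (freed a); heap: [0-33 FREE]
Op 3: b = malloc(7) -> b = 0; heap: [0-6 ALLOC][7-33 FREE]
Op 4: b = realloc(b, 12) -> b = 0; heap: [0-11 ALLOC][12-33 FREE]

Answer: [0-11 ALLOC][12-33 FREE]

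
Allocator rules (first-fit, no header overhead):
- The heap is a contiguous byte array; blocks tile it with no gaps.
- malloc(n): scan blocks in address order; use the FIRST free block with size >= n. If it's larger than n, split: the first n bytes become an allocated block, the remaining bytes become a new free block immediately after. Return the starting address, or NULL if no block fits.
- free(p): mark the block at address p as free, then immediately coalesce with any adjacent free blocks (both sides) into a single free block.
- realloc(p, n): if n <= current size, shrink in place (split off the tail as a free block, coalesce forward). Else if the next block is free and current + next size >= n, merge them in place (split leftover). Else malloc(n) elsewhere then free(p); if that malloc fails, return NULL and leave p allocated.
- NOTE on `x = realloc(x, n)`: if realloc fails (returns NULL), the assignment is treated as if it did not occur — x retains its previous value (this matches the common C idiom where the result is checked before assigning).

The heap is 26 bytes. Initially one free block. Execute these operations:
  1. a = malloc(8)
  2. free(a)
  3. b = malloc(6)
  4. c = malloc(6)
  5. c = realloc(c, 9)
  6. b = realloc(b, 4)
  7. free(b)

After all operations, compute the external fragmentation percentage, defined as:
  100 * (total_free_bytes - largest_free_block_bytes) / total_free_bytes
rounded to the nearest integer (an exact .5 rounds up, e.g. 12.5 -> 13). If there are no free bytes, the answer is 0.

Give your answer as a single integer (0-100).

Op 1: a = malloc(8) -> a = 0; heap: [0-7 ALLOC][8-25 FREE]
Op 2: free(a) -> (freed a); heap: [0-25 FREE]
Op 3: b = malloc(6) -> b = 0; heap: [0-5 ALLOC][6-25 FREE]
Op 4: c = malloc(6) -> c = 6; heap: [0-5 ALLOC][6-11 ALLOC][12-25 FREE]
Op 5: c = realloc(c, 9) -> c = 6; heap: [0-5 ALLOC][6-14 ALLOC][15-25 FREE]
Op 6: b = realloc(b, 4) -> b = 0; heap: [0-3 ALLOC][4-5 FREE][6-14 ALLOC][15-25 FREE]
Op 7: free(b) -> (freed b); heap: [0-5 FREE][6-14 ALLOC][15-25 FREE]
Free blocks: [6 11] total_free=17 largest=11 -> 100*(17-11)/17 = 600/17 ≈ 35.294 -> rounds to 35

Answer: 35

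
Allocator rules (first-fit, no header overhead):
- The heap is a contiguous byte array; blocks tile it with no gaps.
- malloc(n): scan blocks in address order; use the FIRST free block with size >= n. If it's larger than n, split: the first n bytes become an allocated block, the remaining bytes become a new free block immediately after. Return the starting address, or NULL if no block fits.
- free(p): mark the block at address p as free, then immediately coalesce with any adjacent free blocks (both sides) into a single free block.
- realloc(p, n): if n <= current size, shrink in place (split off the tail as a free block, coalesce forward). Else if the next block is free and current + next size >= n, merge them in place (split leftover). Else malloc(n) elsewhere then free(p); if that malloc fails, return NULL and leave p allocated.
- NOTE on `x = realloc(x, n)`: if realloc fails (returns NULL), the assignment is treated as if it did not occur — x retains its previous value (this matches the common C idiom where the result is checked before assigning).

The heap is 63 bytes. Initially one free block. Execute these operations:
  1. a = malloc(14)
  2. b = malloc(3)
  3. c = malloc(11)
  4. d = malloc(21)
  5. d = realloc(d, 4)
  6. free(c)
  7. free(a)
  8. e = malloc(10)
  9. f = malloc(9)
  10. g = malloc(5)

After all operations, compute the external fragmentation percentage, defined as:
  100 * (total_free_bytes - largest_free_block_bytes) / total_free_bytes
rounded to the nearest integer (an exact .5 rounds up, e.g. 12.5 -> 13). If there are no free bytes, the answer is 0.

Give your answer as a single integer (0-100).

Op 1: a = malloc(14) -> a = 0; heap: [0-13 ALLOC][14-62 FREE]
Op 2: b = malloc(3) -> b = 14; heap: [0-13 ALLOC][14-16 ALLOC][17-62 FREE]
Op 3: c = malloc(11) -> c = 17; heap: [0-13 ALLOC][14-16 ALLOC][17-27 ALLOC][28-62 FREE]
Op 4: d = malloc(21) -> d = 28; heap: [0-13 ALLOC][14-16 ALLOC][17-27 ALLOC][28-48 ALLOC][49-62 FREE]
Op 5: d = realloc(d, 4) -> d = 28; heap: [0-13 ALLOC][14-16 ALLOC][17-27 ALLOC][28-31 ALLOC][32-62 FREE]
Op 6: free(c) -> (freed c); heap: [0-13 ALLOC][14-16 ALLOC][17-27 FREE][28-31 ALLOC][32-62 FREE]
Op 7: free(a) -> (freed a); heap: [0-13 FREE][14-16 ALLOC][17-27 FREE][28-31 ALLOC][32-62 FREE]
Op 8: e = malloc(10) -> e = 0; heap: [0-9 ALLOC][10-13 FREE][14-16 ALLOC][17-27 FREE][28-31 ALLOC][32-62 FREE]
Op 9: f = malloc(9) -> f = 17; heap: [0-9 ALLOC][10-13 FREE][14-16 ALLOC][17-25 ALLOC][26-27 FREE][28-31 ALLOC][32-62 FREE]
Op 10: g = malloc(5) -> g = 32; heap: [0-9 ALLOC][10-13 FREE][14-16 ALLOC][17-25 ALLOC][26-27 FREE][28-31 ALLOC][32-36 ALLOC][37-62 FREE]
Free blocks: [4 2 26] total_free=32 largest=26 -> 100*(32-26)/32 = 600/32 = 18.75 -> rounds to 19

Answer: 19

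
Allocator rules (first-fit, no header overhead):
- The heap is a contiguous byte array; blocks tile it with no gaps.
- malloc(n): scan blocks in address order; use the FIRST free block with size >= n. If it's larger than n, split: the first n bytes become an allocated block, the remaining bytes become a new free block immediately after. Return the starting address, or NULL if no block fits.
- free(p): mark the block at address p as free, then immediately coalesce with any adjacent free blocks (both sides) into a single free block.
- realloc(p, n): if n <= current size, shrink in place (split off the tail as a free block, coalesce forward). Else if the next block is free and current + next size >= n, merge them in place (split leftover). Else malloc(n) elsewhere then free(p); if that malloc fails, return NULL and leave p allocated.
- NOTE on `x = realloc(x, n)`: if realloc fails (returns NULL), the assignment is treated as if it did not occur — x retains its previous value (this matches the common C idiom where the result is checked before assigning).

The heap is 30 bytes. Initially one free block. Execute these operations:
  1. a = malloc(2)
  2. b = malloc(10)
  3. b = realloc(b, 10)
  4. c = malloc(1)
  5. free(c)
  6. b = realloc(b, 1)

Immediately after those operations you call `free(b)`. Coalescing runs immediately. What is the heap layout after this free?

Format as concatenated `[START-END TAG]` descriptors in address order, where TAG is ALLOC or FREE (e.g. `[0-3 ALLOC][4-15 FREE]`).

Answer: [0-1 ALLOC][2-29 FREE]

Derivation:
Op 1: a = malloc(2) -> a = 0; heap: [0-1 ALLOC][2-29 FREE]
Op 2: b = malloc(10) -> b = 2; heap: [0-1 ALLOC][2-11 ALLOC][12-29 FREE]
Op 3: b = realloc(b, 10) -> b = 2; heap: [0-1 ALLOC][2-11 ALLOC][12-29 FREE]
Op 4: c = malloc(1) -> c = 12; heap: [0-1 ALLOC][2-11 ALLOC][12-12 ALLOC][13-29 FREE]
Op 5: free(c) -> (freed c); heap: [0-1 ALLOC][2-11 ALLOC][12-29 FREE]
Op 6: b = realloc(b, 1) -> b = 2; heap: [0-1 ALLOC][2-2 ALLOC][3-29 FREE]
free(b): b = 2 -> block [2-2 ALLOC]; mark free, coalesce with adjacent free neighbors -> [0-1 ALLOC][2-29 FREE]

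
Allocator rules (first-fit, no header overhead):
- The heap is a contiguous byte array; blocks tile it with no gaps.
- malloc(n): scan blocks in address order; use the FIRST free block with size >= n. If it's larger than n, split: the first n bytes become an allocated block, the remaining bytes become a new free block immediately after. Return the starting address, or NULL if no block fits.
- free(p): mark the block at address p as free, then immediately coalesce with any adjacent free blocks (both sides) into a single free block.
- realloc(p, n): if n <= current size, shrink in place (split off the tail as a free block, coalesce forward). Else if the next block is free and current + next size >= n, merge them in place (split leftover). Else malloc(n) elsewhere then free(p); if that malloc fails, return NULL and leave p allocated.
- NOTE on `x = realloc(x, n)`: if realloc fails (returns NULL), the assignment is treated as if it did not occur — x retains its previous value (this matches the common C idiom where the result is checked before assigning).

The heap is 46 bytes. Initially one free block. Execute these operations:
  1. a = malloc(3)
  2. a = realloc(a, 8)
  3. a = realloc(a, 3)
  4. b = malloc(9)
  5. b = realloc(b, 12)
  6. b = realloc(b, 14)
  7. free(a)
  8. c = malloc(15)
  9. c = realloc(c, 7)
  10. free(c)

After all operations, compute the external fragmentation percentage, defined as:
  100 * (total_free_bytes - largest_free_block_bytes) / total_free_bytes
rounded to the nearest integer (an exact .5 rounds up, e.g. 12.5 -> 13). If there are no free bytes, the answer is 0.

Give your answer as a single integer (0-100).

Op 1: a = malloc(3) -> a = 0; heap: [0-2 ALLOC][3-45 FREE]
Op 2: a = realloc(a, 8) -> a = 0; heap: [0-7 ALLOC][8-45 FREE]
Op 3: a = realloc(a, 3) -> a = 0; heap: [0-2 ALLOC][3-45 FREE]
Op 4: b = malloc(9) -> b = 3; heap: [0-2 ALLOC][3-11 ALLOC][12-45 FREE]
Op 5: b = realloc(b, 12) -> b = 3; heap: [0-2 ALLOC][3-14 ALLOC][15-45 FREE]
Op 6: b = realloc(b, 14) -> b = 3; heap: [0-2 ALLOC][3-16 ALLOC][17-45 FREE]
Op 7: free(a) -> (freed a); heap: [0-2 FREE][3-16 ALLOC][17-45 FREE]
Op 8: c = malloc(15) -> c = 17; heap: [0-2 FREE][3-16 ALLOC][17-31 ALLOC][32-45 FREE]
Op 9: c = realloc(c, 7) -> c = 17; heap: [0-2 FREE][3-16 ALLOC][17-23 ALLOC][24-45 FREE]
Op 10: free(c) -> (freed c); heap: [0-2 FREE][3-16 ALLOC][17-45 FREE]
Free blocks: [3 29] total_free=32 largest=29 -> 100*(32-29)/32 = 300/32 = 9.375 -> rounds to 9

Answer: 9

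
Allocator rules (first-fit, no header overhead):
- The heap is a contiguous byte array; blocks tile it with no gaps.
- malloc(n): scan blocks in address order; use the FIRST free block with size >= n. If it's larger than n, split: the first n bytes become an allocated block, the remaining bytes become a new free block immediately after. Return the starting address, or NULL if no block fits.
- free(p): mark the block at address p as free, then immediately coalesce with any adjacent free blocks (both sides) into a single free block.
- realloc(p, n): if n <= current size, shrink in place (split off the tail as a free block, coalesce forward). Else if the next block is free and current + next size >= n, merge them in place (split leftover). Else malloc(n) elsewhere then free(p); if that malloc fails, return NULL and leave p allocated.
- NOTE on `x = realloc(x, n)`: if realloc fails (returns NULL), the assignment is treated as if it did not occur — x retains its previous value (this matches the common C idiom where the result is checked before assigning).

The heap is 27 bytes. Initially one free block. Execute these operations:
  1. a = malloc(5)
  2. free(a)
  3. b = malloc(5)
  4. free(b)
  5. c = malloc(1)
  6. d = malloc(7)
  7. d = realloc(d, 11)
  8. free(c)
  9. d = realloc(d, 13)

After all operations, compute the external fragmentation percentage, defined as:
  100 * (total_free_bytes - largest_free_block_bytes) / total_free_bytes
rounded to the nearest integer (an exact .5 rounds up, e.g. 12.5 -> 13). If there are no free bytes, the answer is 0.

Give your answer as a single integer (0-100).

Op 1: a = malloc(5) -> a = 0; heap: [0-4 ALLOC][5-26 FREE]
Op 2: free(a) -> (freed a); heap: [0-26 FREE]
Op 3: b = malloc(5) -> b = 0; heap: [0-4 ALLOC][5-26 FREE]
Op 4: free(b) -> (freed b); heap: [0-26 FREE]
Op 5: c = malloc(1) -> c = 0; heap: [0-0 ALLOC][1-26 FREE]
Op 6: d = malloc(7) -> d = 1; heap: [0-0 ALLOC][1-7 ALLOC][8-26 FREE]
Op 7: d = realloc(d, 11) -> d = 1; heap: [0-0 ALLOC][1-11 ALLOC][12-26 FREE]
Op 8: free(c) -> (freed c); heap: [0-0 FREE][1-11 ALLOC][12-26 FREE]
Op 9: d = realloc(d, 13) -> d = 1; heap: [0-0 FREE][1-13 ALLOC][14-26 FREE]
Free blocks: [1 13] total_free=14 largest=13 -> 100*(14-13)/14 = 100/14 ≈ 7.143 -> rounds to 7

Answer: 7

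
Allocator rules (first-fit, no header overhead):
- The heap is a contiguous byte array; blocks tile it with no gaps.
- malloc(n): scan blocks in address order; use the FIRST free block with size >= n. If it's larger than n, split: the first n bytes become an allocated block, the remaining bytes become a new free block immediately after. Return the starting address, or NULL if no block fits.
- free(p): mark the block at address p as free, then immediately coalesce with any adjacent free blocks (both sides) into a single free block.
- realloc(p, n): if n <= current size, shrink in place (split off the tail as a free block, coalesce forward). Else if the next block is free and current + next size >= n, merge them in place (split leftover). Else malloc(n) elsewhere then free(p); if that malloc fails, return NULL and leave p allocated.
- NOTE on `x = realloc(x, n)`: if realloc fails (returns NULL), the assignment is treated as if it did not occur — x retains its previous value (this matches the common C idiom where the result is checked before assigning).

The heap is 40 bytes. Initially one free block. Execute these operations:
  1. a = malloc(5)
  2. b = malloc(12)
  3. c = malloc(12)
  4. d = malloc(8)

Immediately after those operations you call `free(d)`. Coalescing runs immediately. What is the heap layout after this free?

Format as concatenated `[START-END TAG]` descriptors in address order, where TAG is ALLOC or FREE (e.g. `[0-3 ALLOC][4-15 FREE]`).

Op 1: a = malloc(5) -> a = 0; heap: [0-4 ALLOC][5-39 FREE]
Op 2: b = malloc(12) -> b = 5; heap: [0-4 ALLOC][5-16 ALLOC][17-39 FREE]
Op 3: c = malloc(12) -> c = 17; heap: [0-4 ALLOC][5-16 ALLOC][17-28 ALLOC][29-39 FREE]
Op 4: d = malloc(8) -> d = 29; heap: [0-4 ALLOC][5-16 ALLOC][17-28 ALLOC][29-36 ALLOC][37-39 FREE]
free(d): d = 29 -> block [29-36 ALLOC]; mark free, coalesce with adjacent free neighbors -> [0-4 ALLOC][5-16 ALLOC][17-28 ALLOC][29-39 FREE]

Answer: [0-4 ALLOC][5-16 ALLOC][17-28 ALLOC][29-39 FREE]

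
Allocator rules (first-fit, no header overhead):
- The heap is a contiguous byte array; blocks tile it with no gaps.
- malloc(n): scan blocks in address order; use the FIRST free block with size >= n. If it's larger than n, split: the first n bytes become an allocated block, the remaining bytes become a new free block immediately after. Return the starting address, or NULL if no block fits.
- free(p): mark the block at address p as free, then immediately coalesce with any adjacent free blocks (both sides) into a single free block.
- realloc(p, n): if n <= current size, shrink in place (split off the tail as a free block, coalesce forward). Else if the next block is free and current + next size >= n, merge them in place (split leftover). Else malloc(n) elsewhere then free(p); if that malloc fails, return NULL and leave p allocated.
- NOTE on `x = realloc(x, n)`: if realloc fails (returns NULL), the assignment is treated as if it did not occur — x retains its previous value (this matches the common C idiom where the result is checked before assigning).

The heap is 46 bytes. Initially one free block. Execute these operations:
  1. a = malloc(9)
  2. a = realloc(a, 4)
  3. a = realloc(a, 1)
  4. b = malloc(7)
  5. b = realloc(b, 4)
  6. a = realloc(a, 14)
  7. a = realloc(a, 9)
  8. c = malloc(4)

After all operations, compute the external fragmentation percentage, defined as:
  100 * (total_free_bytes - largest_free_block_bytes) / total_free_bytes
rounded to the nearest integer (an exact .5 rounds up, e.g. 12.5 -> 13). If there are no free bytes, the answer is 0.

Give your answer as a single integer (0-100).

Op 1: a = malloc(9) -> a = 0; heap: [0-8 ALLOC][9-45 FREE]
Op 2: a = realloc(a, 4) -> a = 0; heap: [0-3 ALLOC][4-45 FREE]
Op 3: a = realloc(a, 1) -> a = 0; heap: [0-0 ALLOC][1-45 FREE]
Op 4: b = malloc(7) -> b = 1; heap: [0-0 ALLOC][1-7 ALLOC][8-45 FREE]
Op 5: b = realloc(b, 4) -> b = 1; heap: [0-0 ALLOC][1-4 ALLOC][5-45 FREE]
Op 6: a = realloc(a, 14) -> a = 5; heap: [0-0 FREE][1-4 ALLOC][5-18 ALLOC][19-45 FREE]
Op 7: a = realloc(a, 9) -> a = 5; heap: [0-0 FREE][1-4 ALLOC][5-13 ALLOC][14-45 FREE]
Op 8: c = malloc(4) -> c = 14; heap: [0-0 FREE][1-4 ALLOC][5-13 ALLOC][14-17 ALLOC][18-45 FREE]
Free blocks: [1 28] total_free=29 largest=28 -> 100*(29-28)/29 = 100/29 ≈ 3.448 -> rounds to 3

Answer: 3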